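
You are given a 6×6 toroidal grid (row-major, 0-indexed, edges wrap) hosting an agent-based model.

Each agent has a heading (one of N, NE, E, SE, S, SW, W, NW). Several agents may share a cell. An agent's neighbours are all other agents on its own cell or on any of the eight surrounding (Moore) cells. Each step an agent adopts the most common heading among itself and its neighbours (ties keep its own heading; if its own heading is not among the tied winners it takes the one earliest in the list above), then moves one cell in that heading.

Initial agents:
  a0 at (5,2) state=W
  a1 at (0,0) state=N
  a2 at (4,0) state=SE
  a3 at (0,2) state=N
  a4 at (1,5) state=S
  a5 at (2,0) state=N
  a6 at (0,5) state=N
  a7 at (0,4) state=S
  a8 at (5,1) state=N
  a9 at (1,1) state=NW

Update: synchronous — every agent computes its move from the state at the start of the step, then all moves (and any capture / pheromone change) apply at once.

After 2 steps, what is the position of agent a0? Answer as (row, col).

(3, 2)

t=1: a0@(4,2):N a1@(5,0):N a2@(5,1):SE a3@(5,2):N a4@(0,5):N a5@(1,0):N a6@(5,5):N a7@(1,4):S a8@(4,1):N a9@(0,1):N
t=2: a0@(3,2):N a1@(4,0):N a2@(4,1):N a3@(4,2):N a4@(5,5):N a5@(0,0):N a6@(4,5):N a7@(2,4):S a8@(3,1):N a9@(5,1):N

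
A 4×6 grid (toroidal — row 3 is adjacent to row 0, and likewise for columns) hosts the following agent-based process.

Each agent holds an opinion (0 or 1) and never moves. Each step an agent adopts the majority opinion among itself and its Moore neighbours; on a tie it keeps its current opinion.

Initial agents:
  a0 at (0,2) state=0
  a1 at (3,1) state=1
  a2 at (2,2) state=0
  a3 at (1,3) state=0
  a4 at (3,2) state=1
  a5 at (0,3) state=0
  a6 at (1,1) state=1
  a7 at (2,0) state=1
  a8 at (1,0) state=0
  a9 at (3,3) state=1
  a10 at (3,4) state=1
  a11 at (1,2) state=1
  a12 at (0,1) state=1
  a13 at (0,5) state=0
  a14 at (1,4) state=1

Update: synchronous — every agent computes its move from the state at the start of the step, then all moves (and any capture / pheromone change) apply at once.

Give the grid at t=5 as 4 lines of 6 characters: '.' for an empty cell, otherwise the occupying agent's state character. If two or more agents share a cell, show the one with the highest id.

t=1: a0@(0,2):1 a1@(3,1):1 a2@(2,2):1 a3@(1,3):0 a4@(3,2):1 a5@(0,3):1 a6@(1,1):1 a7@(2,0):1 a8@(1,0):1 a9@(3,3):1 a10@(3,4):1 a11@(1,2):0 a12@(0,1):1 a13@(0,5):0 a14@(1,4):0
t=2: a0@(0,2):1 a1@(3,1):1 a2@(2,2):1 a3@(1,3):0 a4@(3,2):1 a5@(0,3):1 a6@(1,1):1 a7@(2,0):1 a8@(1,0):1 a9@(3,3):1 a10@(3,4):1 a11@(1,2):1 a12@(0,1):1 a13@(0,5):0 a14@(1,4):0
t=3: a0@(0,2):1 a1@(3,1):1 a2@(2,2):1 a3@(1,3):1 a4@(3,2):1 a5@(0,3):1 a6@(1,1):1 a7@(2,0):1 a8@(1,0):1 a9@(3,3):1 a10@(3,4):1 a11@(1,2):1 a12@(0,1):1 a13@(0,5):0 a14@(1,4):0
t=4: (unchanged — steady state)

.111.0
11110.
1.1...
.1111.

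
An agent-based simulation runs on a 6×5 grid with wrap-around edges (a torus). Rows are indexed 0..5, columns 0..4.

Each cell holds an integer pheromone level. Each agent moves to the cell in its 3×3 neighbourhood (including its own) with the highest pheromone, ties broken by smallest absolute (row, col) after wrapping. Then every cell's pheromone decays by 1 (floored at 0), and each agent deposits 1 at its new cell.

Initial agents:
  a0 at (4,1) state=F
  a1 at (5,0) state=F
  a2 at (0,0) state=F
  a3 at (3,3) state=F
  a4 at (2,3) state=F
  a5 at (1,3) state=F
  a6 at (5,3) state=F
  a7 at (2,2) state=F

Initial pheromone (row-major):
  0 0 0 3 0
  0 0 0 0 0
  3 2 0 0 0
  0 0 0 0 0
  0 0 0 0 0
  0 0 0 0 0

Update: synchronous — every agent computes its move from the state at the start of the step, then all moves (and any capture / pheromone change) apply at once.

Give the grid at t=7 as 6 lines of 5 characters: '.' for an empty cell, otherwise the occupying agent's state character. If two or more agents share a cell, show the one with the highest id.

t=1: a0@(3,0) a1@(0,0) a2@(0,0) a3@(2,2) a4@(1,2) a5@(0,3) a6@(0,3) a7@(2,1) | pheromone: 2 0 0 4 0 / 0 0 1 0 0 / 2 2 1 0 0 / 1 0 0 0 0 / 0 0 0 0 0 / 0 0 0 0 0
t=2: a0@(2,0) a1@(0,0) a2@(0,0) a3@(2,1) a4@(0,3) a5@(0,3) a6@(0,3) a7@(2,0) | pheromone: 3 0 0 6 0 / 0 0 0 0 0 / 3 2 0 0 0 / 0 0 0 0 0 / 0 0 0 0 0 / 0 0 0 0 0
t=3: a0@(2,0) a1@(0,0) a2@(0,0) a3@(2,0) a4@(0,3) a5@(0,3) a6@(0,3) a7@(2,0) | pheromone: 4 0 0 8 0 / 0 0 0 0 0 / 5 1 0 0 0 / 0 0 0 0 0 / 0 0 0 0 0 / 0 0 0 0 0
t=4: a0@(2,0) a1@(0,0) a2@(0,0) a3@(2,0) a4@(0,3) a5@(0,3) a6@(0,3) a7@(2,0) | pheromone: 5 0 0 10 0 / 0 0 0 0 0 / 7 0 0 0 0 / 0 0 0 0 0 / 0 0 0 0 0 / 0 0 0 0 0
t=5: a0@(2,0) a1@(0,0) a2@(0,0) a3@(2,0) a4@(0,3) a5@(0,3) a6@(0,3) a7@(2,0) | pheromone: 6 0 0 12 0 / 0 0 0 0 0 / 9 0 0 0 0 / 0 0 0 0 0 / 0 0 0 0 0 / 0 0 0 0 0
t=6: a0@(2,0) a1@(0,0) a2@(0,0) a3@(2,0) a4@(0,3) a5@(0,3) a6@(0,3) a7@(2,0) | pheromone: 7 0 0 14 0 / 0 0 0 0 0 / 11 0 0 0 0 / 0 0 0 0 0 / 0 0 0 0 0 / 0 0 0 0 0
t=7: a0@(2,0) a1@(0,0) a2@(0,0) a3@(2,0) a4@(0,3) a5@(0,3) a6@(0,3) a7@(2,0) | pheromone: 8 0 0 16 0 / 0 0 0 0 0 / 13 0 0 0 0 / 0 0 0 0 0 / 0 0 0 0 0 / 0 0 0 0 0

F..F.
.....
F....
.....
.....
.....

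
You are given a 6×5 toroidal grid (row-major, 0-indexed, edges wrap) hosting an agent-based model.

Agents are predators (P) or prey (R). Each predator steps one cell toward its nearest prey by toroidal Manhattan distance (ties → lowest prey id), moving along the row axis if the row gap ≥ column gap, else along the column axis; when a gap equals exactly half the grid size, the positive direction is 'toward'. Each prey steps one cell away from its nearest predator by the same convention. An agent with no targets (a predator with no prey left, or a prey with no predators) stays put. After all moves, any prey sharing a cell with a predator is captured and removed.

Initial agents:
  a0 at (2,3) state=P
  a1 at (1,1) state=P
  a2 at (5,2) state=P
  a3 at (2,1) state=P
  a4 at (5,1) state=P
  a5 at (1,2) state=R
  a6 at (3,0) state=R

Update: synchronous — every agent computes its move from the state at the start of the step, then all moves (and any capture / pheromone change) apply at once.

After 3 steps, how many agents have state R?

t=1: a0@(1,3):P a1@(1,2):P a2@(0,2):P a3@(1,1):P a4@(0,1):P a6@(4,0):R
t=2: a0@(2,3):P a1@(2,2):P a2@(5,2):P a3@(2,1):P a4@(5,1):P a6@(3,0):R
t=3: a0@(2,4):P a1@(2,1):P a2@(4,2):P a3@(3,1):P a4@(4,1):P a6@(4,0):R

1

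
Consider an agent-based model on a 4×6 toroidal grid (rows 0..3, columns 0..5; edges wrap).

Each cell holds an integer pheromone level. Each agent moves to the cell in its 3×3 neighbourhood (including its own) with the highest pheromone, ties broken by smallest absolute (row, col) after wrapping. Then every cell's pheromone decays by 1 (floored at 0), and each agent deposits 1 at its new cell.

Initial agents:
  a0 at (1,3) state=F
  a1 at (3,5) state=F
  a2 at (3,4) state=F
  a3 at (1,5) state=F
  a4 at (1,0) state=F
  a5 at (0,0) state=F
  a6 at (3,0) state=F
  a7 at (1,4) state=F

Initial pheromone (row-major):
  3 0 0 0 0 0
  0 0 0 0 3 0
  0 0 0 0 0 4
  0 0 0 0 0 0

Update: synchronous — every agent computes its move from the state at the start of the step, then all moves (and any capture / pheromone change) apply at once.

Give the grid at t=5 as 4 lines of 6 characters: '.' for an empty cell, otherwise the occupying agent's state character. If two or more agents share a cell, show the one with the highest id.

F.....
......
.....F
......

t=1: a0@(1,4) a1@(2,5) a2@(2,5) a3@(2,5) a4@(2,5) a5@(0,0) a6@(2,5) a7@(2,5) | pheromone: 3 0 0 0 0 0 / 0 0 0 0 3 0 / 0 0 0 0 0 9 / 0 0 0 0 0 0
t=2: a0@(2,5) a1@(2,5) a2@(2,5) a3@(2,5) a4@(2,5) a5@(0,0) a6@(2,5) a7@(2,5) | pheromone: 3 0 0 0 0 0 / 0 0 0 0 2 0 / 0 0 0 0 0 15 / 0 0 0 0 0 0
t=3: a0@(2,5) a1@(2,5) a2@(2,5) a3@(2,5) a4@(2,5) a5@(0,0) a6@(2,5) a7@(2,5) | pheromone: 3 0 0 0 0 0 / 0 0 0 0 1 0 / 0 0 0 0 0 21 / 0 0 0 0 0 0
t=4: a0@(2,5) a1@(2,5) a2@(2,5) a3@(2,5) a4@(2,5) a5@(0,0) a6@(2,5) a7@(2,5) | pheromone: 3 0 0 0 0 0 / 0 0 0 0 0 0 / 0 0 0 0 0 27 / 0 0 0 0 0 0
t=5: a0@(2,5) a1@(2,5) a2@(2,5) a3@(2,5) a4@(2,5) a5@(0,0) a6@(2,5) a7@(2,5) | pheromone: 3 0 0 0 0 0 / 0 0 0 0 0 0 / 0 0 0 0 0 33 / 0 0 0 0 0 0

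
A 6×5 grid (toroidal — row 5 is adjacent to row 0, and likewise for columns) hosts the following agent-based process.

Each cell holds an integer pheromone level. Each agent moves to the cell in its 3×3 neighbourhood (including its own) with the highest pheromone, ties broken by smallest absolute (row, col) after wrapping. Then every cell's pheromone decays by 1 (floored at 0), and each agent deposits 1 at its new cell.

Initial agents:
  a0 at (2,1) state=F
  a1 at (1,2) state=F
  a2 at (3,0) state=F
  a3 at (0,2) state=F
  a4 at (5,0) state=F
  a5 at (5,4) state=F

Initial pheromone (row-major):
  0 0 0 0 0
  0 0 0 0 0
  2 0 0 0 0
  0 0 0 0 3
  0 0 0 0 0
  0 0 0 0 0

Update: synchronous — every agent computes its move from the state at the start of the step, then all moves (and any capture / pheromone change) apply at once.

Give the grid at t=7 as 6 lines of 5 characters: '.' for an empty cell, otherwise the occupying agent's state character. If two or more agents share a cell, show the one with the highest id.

t=1: a0@(2,0) a1@(0,1) a2@(3,4) a3@(0,1) a4@(0,0) a5@(0,0) | pheromone: 2 2 0 0 0 / 0 0 0 0 0 / 2 0 0 0 0 / 0 0 0 0 3 / 0 0 0 0 0 / 0 0 0 0 0
t=2: a0@(3,4) a1@(0,0) a2@(3,4) a3@(0,0) a4@(0,0) a5@(0,0) | pheromone: 5 1 0 0 0 / 0 0 0 0 0 / 1 0 0 0 0 / 0 0 0 0 4 / 0 0 0 0 0 / 0 0 0 0 0
t=3: a0@(3,4) a1@(0,0) a2@(3,4) a3@(0,0) a4@(0,0) a5@(0,0) | pheromone: 8 0 0 0 0 / 0 0 0 0 0 / 0 0 0 0 0 / 0 0 0 0 5 / 0 0 0 0 0 / 0 0 0 0 0
t=4: a0@(3,4) a1@(0,0) a2@(3,4) a3@(0,0) a4@(0,0) a5@(0,0) | pheromone: 11 0 0 0 0 / 0 0 0 0 0 / 0 0 0 0 0 / 0 0 0 0 6 / 0 0 0 0 0 / 0 0 0 0 0
t=5: a0@(3,4) a1@(0,0) a2@(3,4) a3@(0,0) a4@(0,0) a5@(0,0) | pheromone: 14 0 0 0 0 / 0 0 0 0 0 / 0 0 0 0 0 / 0 0 0 0 7 / 0 0 0 0 0 / 0 0 0 0 0
t=6: a0@(3,4) a1@(0,0) a2@(3,4) a3@(0,0) a4@(0,0) a5@(0,0) | pheromone: 17 0 0 0 0 / 0 0 0 0 0 / 0 0 0 0 0 / 0 0 0 0 8 / 0 0 0 0 0 / 0 0 0 0 0
t=7: a0@(3,4) a1@(0,0) a2@(3,4) a3@(0,0) a4@(0,0) a5@(0,0) | pheromone: 20 0 0 0 0 / 0 0 0 0 0 / 0 0 0 0 0 / 0 0 0 0 9 / 0 0 0 0 0 / 0 0 0 0 0

F....
.....
.....
....F
.....
.....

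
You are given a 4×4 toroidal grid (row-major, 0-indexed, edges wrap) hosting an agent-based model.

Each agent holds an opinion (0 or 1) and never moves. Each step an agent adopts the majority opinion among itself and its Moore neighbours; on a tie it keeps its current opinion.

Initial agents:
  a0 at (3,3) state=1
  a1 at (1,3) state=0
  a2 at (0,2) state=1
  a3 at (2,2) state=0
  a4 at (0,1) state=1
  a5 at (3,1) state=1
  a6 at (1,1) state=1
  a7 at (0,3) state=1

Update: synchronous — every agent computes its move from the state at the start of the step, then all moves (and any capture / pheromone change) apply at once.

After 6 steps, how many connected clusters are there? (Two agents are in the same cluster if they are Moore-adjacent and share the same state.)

t=1: a0@(3,3):1 a1@(1,3):0 a2@(0,2):1 a3@(2,2):1 a4@(0,1):1 a5@(3,1):1 a6@(1,1):1 a7@(0,3):1
t=2: a0@(3,3):1 a1@(1,3):1 a2@(0,2):1 a3@(2,2):1 a4@(0,1):1 a5@(3,1):1 a6@(1,1):1 a7@(0,3):1
t=3: (unchanged — steady state)

1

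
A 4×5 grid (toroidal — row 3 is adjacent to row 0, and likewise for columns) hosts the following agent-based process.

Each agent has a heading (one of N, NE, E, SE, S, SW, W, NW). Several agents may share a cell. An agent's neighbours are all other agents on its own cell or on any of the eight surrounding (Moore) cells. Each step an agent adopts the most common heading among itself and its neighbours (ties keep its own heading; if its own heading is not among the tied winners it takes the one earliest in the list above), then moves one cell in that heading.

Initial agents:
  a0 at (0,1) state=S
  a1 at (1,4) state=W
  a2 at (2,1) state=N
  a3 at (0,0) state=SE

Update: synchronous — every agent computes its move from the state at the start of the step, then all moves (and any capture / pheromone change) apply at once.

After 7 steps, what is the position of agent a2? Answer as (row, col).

t=1: a0@(1,1):S a1@(1,3):W a2@(1,1):N a3@(1,1):SE
t=2: a0@(2,1):S a1@(1,2):W a2@(0,1):N a3@(2,2):SE
t=3: a0@(3,1):S a1@(1,1):W a2@(3,1):N a3@(3,3):SE
t=4: a0@(0,1):S a1@(1,0):W a2@(2,1):N a3@(0,4):SE
t=5: a0@(1,1):S a1@(1,4):W a2@(1,1):N a3@(1,0):SE
t=6: a0@(2,1):S a1@(1,3):W a2@(0,1):N a3@(2,1):SE
t=7: a0@(3,1):S a1@(1,2):W a2@(3,1):N a3@(3,2):SE

(3, 1)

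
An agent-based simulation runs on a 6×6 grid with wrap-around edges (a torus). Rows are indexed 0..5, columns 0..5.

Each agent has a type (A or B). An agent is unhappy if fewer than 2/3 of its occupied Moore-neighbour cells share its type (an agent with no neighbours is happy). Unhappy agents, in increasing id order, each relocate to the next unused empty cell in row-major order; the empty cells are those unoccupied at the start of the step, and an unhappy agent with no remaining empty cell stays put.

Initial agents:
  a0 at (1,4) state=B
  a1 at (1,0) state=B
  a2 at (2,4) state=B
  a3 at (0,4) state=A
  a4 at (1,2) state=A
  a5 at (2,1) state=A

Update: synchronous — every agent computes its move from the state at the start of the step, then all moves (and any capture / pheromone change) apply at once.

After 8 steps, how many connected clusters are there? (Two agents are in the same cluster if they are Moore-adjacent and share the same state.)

4

t=1: a0@(0,0):B a1@(0,1):B a2@(2,4):B a3@(0,2):A a4@(1,2):A a5@(0,3):A
t=2: a0@(0,0):B a1@(0,4):B a2@(2,4):B a3@(0,2):A a4@(1,2):A a5@(0,3):A
t=3: a0@(0,0):B a1@(0,1):B a2@(2,4):B a3@(0,2):A a4@(1,2):A a5@(0,3):A
t=4: a0@(0,0):B a1@(0,4):B a2@(2,4):B a3@(0,2):A a4@(1,2):A a5@(0,3):A
t=5: a0@(0,0):B a1@(0,1):B a2@(2,4):B a3@(0,2):A a4@(1,2):A a5@(0,3):A
t=6: a0@(0,0):B a1@(0,4):B a2@(2,4):B a3@(0,2):A a4@(1,2):A a5@(0,3):A
t=7: a0@(0,0):B a1@(0,1):B a2@(2,4):B a3@(0,2):A a4@(1,2):A a5@(0,3):A
t=8: a0@(0,0):B a1@(0,4):B a2@(2,4):B a3@(0,2):A a4@(1,2):A a5@(0,3):A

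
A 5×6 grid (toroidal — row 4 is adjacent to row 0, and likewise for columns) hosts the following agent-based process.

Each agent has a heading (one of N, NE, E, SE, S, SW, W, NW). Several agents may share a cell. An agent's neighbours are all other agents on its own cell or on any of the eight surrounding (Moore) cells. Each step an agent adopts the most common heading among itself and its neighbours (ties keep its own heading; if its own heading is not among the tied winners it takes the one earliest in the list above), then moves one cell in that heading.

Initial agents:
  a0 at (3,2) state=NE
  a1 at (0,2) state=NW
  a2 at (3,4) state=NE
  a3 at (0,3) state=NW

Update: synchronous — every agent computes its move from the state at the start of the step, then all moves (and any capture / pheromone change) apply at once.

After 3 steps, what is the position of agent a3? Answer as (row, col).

t=1: a0@(2,3):NE a1@(4,1):NW a2@(2,5):NE a3@(4,2):NW
t=2: a0@(1,4):NE a1@(3,0):NW a2@(1,0):NE a3@(3,1):NW
t=3: a0@(0,5):NE a1@(2,5):NW a2@(0,1):NE a3@(2,0):NW

(2, 0)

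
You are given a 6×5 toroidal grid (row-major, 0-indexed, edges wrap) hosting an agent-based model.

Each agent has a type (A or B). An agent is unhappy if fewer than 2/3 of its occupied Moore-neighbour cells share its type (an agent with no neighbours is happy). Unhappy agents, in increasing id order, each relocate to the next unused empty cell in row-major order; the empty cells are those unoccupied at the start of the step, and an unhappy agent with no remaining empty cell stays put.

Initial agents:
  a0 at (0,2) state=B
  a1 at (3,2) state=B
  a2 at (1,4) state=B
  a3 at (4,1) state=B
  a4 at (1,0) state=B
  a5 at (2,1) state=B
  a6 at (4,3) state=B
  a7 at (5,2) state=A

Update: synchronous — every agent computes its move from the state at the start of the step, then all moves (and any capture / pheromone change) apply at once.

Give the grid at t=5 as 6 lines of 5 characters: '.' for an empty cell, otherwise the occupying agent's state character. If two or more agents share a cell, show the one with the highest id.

BB.BA
B...B
.B...
..B..
.....
.....

t=1: a0@(0,0):B a1@(3,2):B a2@(1,4):B a3@(0,1):B a4@(1,0):B a5@(2,1):B a6@(0,3):B a7@(0,4):A
t=2: a0@(0,0):B a1@(3,2):B a2@(1,4):B a3@(0,1):B a4@(1,0):B a5@(2,1):B a6@(0,2):B a7@(1,1):A
t=3: a0@(0,0):B a1@(3,2):B a2@(1,4):B a3@(0,1):B a4@(1,0):B a5@(2,1):B a6@(0,3):B a7@(0,4):A
t=4: a0@(0,0):B a1@(3,2):B a2@(1,4):B a3@(0,1):B a4@(1,0):B a5@(2,1):B a6@(0,2):B a7@(1,1):A
t=5: a0@(0,0):B a1@(3,2):B a2@(1,4):B a3@(0,1):B a4@(1,0):B a5@(2,1):B a6@(0,3):B a7@(0,4):A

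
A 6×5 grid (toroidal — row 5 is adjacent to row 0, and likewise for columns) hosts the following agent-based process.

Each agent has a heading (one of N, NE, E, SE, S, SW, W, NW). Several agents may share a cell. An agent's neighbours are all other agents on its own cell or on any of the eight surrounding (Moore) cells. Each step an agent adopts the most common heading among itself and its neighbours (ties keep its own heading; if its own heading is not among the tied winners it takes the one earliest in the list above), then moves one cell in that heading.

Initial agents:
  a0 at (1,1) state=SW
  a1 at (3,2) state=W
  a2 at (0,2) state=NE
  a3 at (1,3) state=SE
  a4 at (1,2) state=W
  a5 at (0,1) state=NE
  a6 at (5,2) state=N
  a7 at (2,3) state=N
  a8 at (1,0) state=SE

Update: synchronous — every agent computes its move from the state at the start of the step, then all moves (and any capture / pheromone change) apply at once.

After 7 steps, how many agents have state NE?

9

t=1: a0@(0,2):NE a1@(3,1):W a2@(5,3):NE a3@(2,4):SE a4@(0,3):NE a5@(5,2):NE a6@(4,3):NE a7@(2,2):W a8@(2,1):SE
t=2: a0@(5,3):NE a1@(3,0):W a2@(4,4):NE a3@(3,0):SE a4@(5,4):NE a5@(4,3):NE a6@(3,4):NE a7@(2,1):W a8@(2,0):W
t=3: a0@(4,4):NE a1@(3,4):W a2@(3,0):NE a3@(3,4):W a4@(4,0):NE a5@(3,4):NE a6@(2,0):NE a7@(2,0):W a8@(2,4):W
t=4: a0@(3,0):NE a1@(2,0):NE a2@(2,1):NE a3@(2,0):NE a4@(3,1):NE a5@(2,0):NE a6@(2,4):W a7@(2,4):W a8@(2,3):W
t=5: a0@(2,1):NE a1@(1,1):NE a2@(1,2):NE a3@(1,1):NE a4@(2,2):NE a5@(1,1):NE a6@(1,0):NE a7@(1,0):NE a8@(2,2):W
t=6: a0@(1,2):NE a1@(0,2):NE a2@(0,3):NE a3@(0,2):NE a4@(1,3):NE a5@(0,2):NE a6@(0,1):NE a7@(0,1):NE a8@(1,3):NE
t=7: a0@(0,3):NE a1@(5,3):NE a2@(5,4):NE a3@(5,3):NE a4@(0,4):NE a5@(5,3):NE a6@(5,2):NE a7@(5,2):NE a8@(0,4):NE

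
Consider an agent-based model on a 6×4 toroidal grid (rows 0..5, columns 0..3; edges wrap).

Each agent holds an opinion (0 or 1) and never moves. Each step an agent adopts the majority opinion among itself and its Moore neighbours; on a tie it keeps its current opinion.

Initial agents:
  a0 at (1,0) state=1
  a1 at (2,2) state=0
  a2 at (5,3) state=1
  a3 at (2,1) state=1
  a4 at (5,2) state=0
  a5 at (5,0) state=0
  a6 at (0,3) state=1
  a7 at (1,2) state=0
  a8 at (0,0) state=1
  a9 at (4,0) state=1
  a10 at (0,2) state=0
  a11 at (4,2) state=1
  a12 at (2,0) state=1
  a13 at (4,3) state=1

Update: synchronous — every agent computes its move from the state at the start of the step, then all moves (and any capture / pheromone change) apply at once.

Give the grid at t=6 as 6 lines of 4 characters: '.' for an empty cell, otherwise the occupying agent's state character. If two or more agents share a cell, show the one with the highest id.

t=1: a0@(1,0):1 a1@(2,2):0 a2@(5,3):1 a3@(2,1):1 a4@(5,2):1 a5@(5,0):1 a6@(0,3):1 a7@(1,2):0 a8@(0,0):1 a9@(4,0):1 a10@(0,2):0 a11@(4,2):1 a12@(2,0):1 a13@(4,3):1
t=2: a0@(1,0):1 a1@(2,2):0 a2@(5,3):1 a3@(2,1):1 a4@(5,2):1 a5@(5,0):1 a6@(0,3):1 a7@(1,2):0 a8@(0,0):1 a9@(4,0):1 a10@(0,2):1 a11@(4,2):1 a12@(2,0):1 a13@(4,3):1
t=3: a0@(1,0):1 a1@(2,2):0 a2@(5,3):1 a3@(2,1):1 a4@(5,2):1 a5@(5,0):1 a6@(0,3):1 a7@(1,2):1 a8@(0,0):1 a9@(4,0):1 a10@(0,2):1 a11@(4,2):1 a12@(2,0):1 a13@(4,3):1
t=4: a0@(1,0):1 a1@(2,2):1 a2@(5,3):1 a3@(2,1):1 a4@(5,2):1 a5@(5,0):1 a6@(0,3):1 a7@(1,2):1 a8@(0,0):1 a9@(4,0):1 a10@(0,2):1 a11@(4,2):1 a12@(2,0):1 a13@(4,3):1
t=5: (unchanged — steady state)

1.11
1.1.
111.
....
1.11
1.11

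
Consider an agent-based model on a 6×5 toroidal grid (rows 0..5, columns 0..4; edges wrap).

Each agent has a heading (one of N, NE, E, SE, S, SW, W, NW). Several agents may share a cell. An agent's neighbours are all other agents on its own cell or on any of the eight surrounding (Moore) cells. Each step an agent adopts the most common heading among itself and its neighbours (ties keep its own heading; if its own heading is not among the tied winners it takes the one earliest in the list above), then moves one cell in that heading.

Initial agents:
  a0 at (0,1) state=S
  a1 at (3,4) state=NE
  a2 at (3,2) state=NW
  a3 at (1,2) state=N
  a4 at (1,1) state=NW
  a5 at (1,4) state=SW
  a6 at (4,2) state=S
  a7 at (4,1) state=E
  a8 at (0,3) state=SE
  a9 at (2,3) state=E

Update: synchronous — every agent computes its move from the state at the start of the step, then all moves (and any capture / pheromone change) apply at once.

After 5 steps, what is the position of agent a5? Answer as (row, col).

(2, 2)

t=1: a0@(1,1):S a1@(2,0):NE a2@(3,3):E a3@(0,2):N a4@(0,0):NW a5@(2,3):SW a6@(5,2):S a7@(4,2):E a8@(1,4):SE a9@(2,4):E
t=2: a0@(2,1):S a1@(1,1):NE a2@(3,4):E a3@(1,2):S a4@(5,4):NW a5@(2,4):E a6@(0,2):S a7@(4,3):E a8@(2,0):SE a9@(2,0):E
t=3: a0@(3,1):S a1@(2,1):S a2@(3,0):E a3@(2,2):S a4@(4,3):NW a5@(2,0):E a6@(1,2):S a7@(4,4):E a8@(2,1):E a9@(2,1):E
t=4: a0@(3,2):E a1@(3,1):S a2@(3,1):E a3@(3,2):S a4@(3,2):NW a5@(2,1):E a6@(2,2):S a7@(4,0):E a8@(2,2):E a9@(2,2):E
t=5: a0@(3,3):E a1@(3,2):E a2@(3,2):E a3@(3,3):E a4@(3,3):E a5@(2,2):E a6@(2,3):E a7@(4,1):E a8@(2,3):E a9@(2,3):E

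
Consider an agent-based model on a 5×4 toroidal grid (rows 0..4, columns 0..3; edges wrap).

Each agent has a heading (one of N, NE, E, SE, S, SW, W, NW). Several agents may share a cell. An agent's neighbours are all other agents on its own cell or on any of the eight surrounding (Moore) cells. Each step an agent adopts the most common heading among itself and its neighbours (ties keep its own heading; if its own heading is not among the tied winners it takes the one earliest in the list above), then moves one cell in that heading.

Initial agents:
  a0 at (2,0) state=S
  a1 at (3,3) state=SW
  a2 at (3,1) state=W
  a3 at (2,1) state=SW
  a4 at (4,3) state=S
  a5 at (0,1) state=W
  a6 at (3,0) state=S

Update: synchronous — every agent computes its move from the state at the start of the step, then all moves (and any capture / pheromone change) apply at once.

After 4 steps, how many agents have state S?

7

t=1: a0@(3,0):S a1@(4,3):S a2@(4,1):S a3@(3,1):S a4@(0,3):S a5@(0,0):W a6@(4,0):S
t=2: a0@(4,0):S a1@(0,3):S a2@(0,1):S a3@(4,1):S a4@(1,3):S a5@(1,0):S a6@(0,0):S
t=3: a0@(0,0):S a1@(1,3):S a2@(1,1):S a3@(0,1):S a4@(2,3):S a5@(2,0):S a6@(1,0):S
t=4: a0@(1,0):S a1@(2,3):S a2@(2,1):S a3@(1,1):S a4@(3,3):S a5@(3,0):S a6@(2,0):S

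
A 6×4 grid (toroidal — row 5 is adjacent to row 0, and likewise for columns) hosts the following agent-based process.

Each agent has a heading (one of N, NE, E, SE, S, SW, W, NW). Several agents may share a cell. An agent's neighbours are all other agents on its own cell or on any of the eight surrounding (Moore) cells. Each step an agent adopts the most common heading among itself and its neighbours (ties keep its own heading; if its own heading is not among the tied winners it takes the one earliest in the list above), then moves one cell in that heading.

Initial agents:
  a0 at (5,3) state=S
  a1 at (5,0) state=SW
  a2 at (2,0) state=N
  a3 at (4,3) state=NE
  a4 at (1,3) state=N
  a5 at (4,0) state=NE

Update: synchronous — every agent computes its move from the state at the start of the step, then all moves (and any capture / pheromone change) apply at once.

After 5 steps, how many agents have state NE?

t=1: a0@(4,0):NE a1@(4,1):NE a2@(1,0):N a3@(3,0):NE a4@(0,3):N a5@(3,1):NE
t=2: a0@(3,1):NE a1@(3,2):NE a2@(0,0):N a3@(2,1):NE a4@(5,3):N a5@(2,2):NE
t=3: a0@(2,2):NE a1@(2,3):NE a2@(5,0):N a3@(1,2):NE a4@(4,3):N a5@(1,3):NE
t=4: a0@(1,3):NE a1@(1,0):NE a2@(4,0):N a3@(0,3):NE a4@(3,3):N a5@(0,0):NE
t=5: a0@(0,0):NE a1@(0,1):NE a2@(3,0):N a3@(5,0):NE a4@(2,3):N a5@(5,1):NE

4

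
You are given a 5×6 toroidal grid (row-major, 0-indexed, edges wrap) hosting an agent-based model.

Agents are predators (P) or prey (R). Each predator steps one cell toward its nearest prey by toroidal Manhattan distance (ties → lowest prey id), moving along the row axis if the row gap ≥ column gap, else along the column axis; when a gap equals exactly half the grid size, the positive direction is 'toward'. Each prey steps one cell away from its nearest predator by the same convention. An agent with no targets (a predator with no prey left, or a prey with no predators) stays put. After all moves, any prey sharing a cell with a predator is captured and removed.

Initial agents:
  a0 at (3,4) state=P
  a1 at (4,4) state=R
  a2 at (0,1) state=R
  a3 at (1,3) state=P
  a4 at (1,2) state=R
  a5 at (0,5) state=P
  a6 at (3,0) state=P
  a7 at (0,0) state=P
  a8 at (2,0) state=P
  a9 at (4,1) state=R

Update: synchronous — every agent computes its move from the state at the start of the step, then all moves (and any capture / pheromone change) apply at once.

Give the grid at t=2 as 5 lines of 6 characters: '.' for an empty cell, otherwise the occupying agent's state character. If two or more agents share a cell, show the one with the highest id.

..P.PP
RP..R.
......
......
..R..P

t=1: a0@(4,4):P a1@(0,4):R a2@(0,2):R a3@(1,2):P a4@(1,1):R a5@(4,5):P a6@(4,0):P a7@(0,1):P a8@(1,0):P
t=2: a0@(0,4):P a1@(1,4):R a2@(4,2):R a3@(0,2):P a4@(1,0):R a5@(0,5):P a6@(4,5):P a7@(0,2):P a8@(1,1):P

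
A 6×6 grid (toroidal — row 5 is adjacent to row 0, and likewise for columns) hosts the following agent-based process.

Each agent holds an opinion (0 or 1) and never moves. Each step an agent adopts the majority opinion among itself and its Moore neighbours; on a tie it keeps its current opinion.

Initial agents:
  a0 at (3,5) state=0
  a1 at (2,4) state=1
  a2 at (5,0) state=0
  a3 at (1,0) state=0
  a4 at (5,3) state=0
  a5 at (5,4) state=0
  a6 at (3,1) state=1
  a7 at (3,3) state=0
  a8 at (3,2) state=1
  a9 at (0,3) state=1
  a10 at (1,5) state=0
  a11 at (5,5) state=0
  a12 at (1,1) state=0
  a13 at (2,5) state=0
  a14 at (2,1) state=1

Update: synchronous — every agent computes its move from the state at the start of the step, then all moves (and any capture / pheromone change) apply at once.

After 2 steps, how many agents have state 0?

11

t=1: a0@(3,5):0 a1@(2,4):0 a2@(5,0):0 a3@(1,0):0 a4@(5,3):0 a5@(5,4):0 a6@(3,1):1 a7@(3,3):1 a8@(3,2):1 a9@(0,3):0 a10@(1,5):0 a11@(5,5):0 a12@(1,1):0 a13@(2,5):0 a14@(2,1):1
t=2: (unchanged — steady state)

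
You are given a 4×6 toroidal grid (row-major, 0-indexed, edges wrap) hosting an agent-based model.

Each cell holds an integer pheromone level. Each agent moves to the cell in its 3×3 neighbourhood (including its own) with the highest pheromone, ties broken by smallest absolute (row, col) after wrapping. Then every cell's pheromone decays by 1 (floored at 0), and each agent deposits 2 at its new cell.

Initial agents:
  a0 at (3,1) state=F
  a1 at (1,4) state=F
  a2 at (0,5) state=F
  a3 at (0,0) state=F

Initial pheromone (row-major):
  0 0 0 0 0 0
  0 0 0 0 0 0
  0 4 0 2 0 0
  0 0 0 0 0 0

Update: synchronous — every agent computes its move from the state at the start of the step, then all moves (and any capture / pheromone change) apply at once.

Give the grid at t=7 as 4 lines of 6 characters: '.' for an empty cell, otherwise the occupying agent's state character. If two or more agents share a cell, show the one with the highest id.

F.....
......
.F.F..
......

t=1: a0@(2,1) a1@(2,3) a2@(0,0) a3@(0,0) | pheromone: 4 0 0 0 0 0 / 0 0 0 0 0 0 / 0 5 0 3 0 0 / 0 0 0 0 0 0
t=2: a0@(2,1) a1@(2,3) a2@(0,0) a3@(0,0) | pheromone: 7 0 0 0 0 0 / 0 0 0 0 0 0 / 0 6 0 4 0 0 / 0 0 0 0 0 0
t=3: a0@(2,1) a1@(2,3) a2@(0,0) a3@(0,0) | pheromone: 10 0 0 0 0 0 / 0 0 0 0 0 0 / 0 7 0 5 0 0 / 0 0 0 0 0 0
t=4: a0@(2,1) a1@(2,3) a2@(0,0) a3@(0,0) | pheromone: 13 0 0 0 0 0 / 0 0 0 0 0 0 / 0 8 0 6 0 0 / 0 0 0 0 0 0
t=5: a0@(2,1) a1@(2,3) a2@(0,0) a3@(0,0) | pheromone: 16 0 0 0 0 0 / 0 0 0 0 0 0 / 0 9 0 7 0 0 / 0 0 0 0 0 0
t=6: a0@(2,1) a1@(2,3) a2@(0,0) a3@(0,0) | pheromone: 19 0 0 0 0 0 / 0 0 0 0 0 0 / 0 10 0 8 0 0 / 0 0 0 0 0 0
t=7: a0@(2,1) a1@(2,3) a2@(0,0) a3@(0,0) | pheromone: 22 0 0 0 0 0 / 0 0 0 0 0 0 / 0 11 0 9 0 0 / 0 0 0 0 0 0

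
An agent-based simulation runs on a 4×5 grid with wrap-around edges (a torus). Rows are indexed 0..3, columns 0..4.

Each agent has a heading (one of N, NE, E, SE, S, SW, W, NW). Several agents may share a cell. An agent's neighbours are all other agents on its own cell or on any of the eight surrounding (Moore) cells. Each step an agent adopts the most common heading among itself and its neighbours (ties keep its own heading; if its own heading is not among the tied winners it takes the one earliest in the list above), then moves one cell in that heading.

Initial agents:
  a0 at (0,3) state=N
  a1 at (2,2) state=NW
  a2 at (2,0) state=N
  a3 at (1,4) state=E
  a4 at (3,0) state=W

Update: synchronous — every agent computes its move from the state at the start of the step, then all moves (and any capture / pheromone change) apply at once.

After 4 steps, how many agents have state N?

5

t=1: a0@(3,3):N a1@(1,1):NW a2@(1,0):N a3@(0,4):N a4@(3,4):W
t=2: a0@(2,3):N a1@(0,0):NW a2@(0,0):N a3@(3,4):N a4@(2,4):N
t=3: a0@(1,3):N a1@(3,0):N a2@(3,0):N a3@(2,4):N a4@(1,4):N
t=4: a0@(0,3):N a1@(2,0):N a2@(2,0):N a3@(1,4):N a4@(0,4):N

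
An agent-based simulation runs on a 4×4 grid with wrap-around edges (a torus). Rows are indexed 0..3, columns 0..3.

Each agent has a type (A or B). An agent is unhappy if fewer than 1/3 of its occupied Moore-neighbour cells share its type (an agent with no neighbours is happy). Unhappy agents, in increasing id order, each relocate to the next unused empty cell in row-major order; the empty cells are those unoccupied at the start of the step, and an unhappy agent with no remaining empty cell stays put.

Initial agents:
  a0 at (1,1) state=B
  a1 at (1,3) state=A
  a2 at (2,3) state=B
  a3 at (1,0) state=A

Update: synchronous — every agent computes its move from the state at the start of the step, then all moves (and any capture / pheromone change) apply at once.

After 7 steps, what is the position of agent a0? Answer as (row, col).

t=1: a0@(0,0):B a1@(1,3):A a2@(0,1):B a3@(1,0):A
t=2: (unchanged — steady state)

(0, 0)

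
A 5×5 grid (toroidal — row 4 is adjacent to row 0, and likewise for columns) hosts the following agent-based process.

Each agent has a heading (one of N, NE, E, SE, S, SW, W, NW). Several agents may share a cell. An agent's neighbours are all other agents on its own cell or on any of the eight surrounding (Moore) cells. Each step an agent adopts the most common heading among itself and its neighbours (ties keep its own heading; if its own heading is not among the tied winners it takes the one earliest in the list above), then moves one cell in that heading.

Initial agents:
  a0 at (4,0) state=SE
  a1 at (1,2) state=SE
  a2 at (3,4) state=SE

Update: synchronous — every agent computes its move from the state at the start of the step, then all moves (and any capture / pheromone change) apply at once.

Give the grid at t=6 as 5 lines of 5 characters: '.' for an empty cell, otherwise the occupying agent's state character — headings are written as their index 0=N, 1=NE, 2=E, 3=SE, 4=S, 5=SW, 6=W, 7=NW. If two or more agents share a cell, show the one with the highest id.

.3...
.....
...3.
.....
3....

t=1: a0@(0,1):SE a1@(2,3):SE a2@(4,0):SE
t=2: a0@(1,2):SE a1@(3,4):SE a2@(0,1):SE
t=3: a0@(2,3):SE a1@(4,0):SE a2@(1,2):SE
t=4: a0@(3,4):SE a1@(0,1):SE a2@(2,3):SE
t=5: a0@(4,0):SE a1@(1,2):SE a2@(3,4):SE
t=6: a0@(0,1):SE a1@(2,3):SE a2@(4,0):SE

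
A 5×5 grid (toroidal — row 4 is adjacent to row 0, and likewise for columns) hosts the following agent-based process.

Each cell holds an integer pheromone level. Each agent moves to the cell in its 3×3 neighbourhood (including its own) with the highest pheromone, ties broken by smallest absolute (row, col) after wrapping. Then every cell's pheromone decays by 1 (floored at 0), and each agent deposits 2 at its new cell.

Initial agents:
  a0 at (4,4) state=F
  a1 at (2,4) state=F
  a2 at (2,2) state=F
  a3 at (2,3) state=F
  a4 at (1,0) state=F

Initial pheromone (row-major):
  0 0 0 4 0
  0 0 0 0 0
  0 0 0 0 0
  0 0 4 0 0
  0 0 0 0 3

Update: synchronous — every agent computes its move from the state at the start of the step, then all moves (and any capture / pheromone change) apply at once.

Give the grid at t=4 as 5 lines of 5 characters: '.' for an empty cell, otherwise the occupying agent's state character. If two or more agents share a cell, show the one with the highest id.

t=1: a0@(0,3) a1@(1,0) a2@(3,2) a3@(3,2) a4@(0,0) | pheromone: 2 0 0 5 0 / 2 0 0 0 0 / 0 0 0 0 0 / 0 0 7 0 0 / 0 0 0 0 2
t=2: a0@(0,3) a1@(0,0) a2@(3,2) a3@(3,2) a4@(0,0) | pheromone: 5 0 0 6 0 / 1 0 0 0 0 / 0 0 0 0 0 / 0 0 10 0 0 / 0 0 0 0 1
t=3: a0@(0,3) a1@(0,0) a2@(3,2) a3@(3,2) a4@(0,0) | pheromone: 8 0 0 7 0 / 0 0 0 0 0 / 0 0 0 0 0 / 0 0 13 0 0 / 0 0 0 0 0
t=4: a0@(0,3) a1@(0,0) a2@(3,2) a3@(3,2) a4@(0,0) | pheromone: 11 0 0 8 0 / 0 0 0 0 0 / 0 0 0 0 0 / 0 0 16 0 0 / 0 0 0 0 0

F..F.
.....
.....
..F..
.....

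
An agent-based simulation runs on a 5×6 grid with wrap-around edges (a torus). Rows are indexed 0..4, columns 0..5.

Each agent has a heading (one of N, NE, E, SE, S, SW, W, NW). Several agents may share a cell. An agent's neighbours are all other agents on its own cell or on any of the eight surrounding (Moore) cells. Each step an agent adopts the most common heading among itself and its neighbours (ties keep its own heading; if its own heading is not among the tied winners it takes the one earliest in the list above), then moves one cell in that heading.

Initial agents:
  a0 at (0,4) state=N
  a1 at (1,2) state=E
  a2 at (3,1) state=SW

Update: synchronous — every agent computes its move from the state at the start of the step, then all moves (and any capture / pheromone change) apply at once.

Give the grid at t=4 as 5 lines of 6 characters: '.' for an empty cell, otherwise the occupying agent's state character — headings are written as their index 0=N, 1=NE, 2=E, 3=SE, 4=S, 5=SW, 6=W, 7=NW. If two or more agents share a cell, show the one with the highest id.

t=1: a0@(4,4):N a1@(1,3):E a2@(4,0):SW
t=2: a0@(3,4):N a1@(1,4):E a2@(0,5):SW
t=3: a0@(2,4):N a1@(1,5):E a2@(1,4):SW
t=4: a0@(1,4):N a1@(1,0):E a2@(2,3):SW

......
2...0.
...5..
......
......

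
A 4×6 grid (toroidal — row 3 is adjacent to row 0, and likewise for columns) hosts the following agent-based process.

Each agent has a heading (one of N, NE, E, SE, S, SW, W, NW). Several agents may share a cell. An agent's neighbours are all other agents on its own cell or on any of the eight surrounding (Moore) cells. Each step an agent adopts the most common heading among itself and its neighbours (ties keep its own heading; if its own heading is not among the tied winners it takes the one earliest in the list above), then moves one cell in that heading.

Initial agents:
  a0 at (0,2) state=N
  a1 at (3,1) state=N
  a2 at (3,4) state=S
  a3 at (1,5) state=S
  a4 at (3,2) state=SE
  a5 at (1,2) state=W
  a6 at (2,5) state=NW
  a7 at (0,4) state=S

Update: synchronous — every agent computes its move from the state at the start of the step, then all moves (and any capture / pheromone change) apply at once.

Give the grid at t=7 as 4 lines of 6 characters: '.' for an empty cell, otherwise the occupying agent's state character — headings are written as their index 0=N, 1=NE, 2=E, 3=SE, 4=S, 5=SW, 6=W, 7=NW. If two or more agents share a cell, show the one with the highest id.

t=1: a0@(3,2):N a1@(2,1):N a2@(0,4):S a3@(2,5):S a4@(2,2):N a5@(1,1):W a6@(3,5):S a7@(1,4):S
t=2: a0@(2,2):N a1@(1,1):N a2@(1,4):S a3@(3,5):S a4@(1,2):N a5@(0,1):N a6@(0,5):S a7@(2,4):S
t=3: a0@(1,2):N a1@(0,1):N a2@(2,4):S a3@(0,5):S a4@(0,2):N a5@(3,1):N a6@(1,5):S a7@(3,4):S
t=4: a0@(0,2):N a1@(3,1):N a2@(3,4):S a3@(1,5):S a4@(3,2):N a5@(2,1):N a6@(2,5):S a7@(0,4):S
t=5: a0@(3,2):N a1@(2,1):N a2@(0,4):S a3@(2,5):S a4@(2,2):N a5@(1,1):N a6@(3,5):S a7@(1,4):S
t=6: a0@(2,2):N a1@(1,1):N a2@(1,4):S a3@(3,5):S a4@(1,2):N a5@(0,1):N a6@(0,5):S a7@(2,4):S
t=7: a0@(1,2):N a1@(0,1):N a2@(2,4):S a3@(0,5):S a4@(0,2):N a5@(3,1):N a6@(1,5):S a7@(3,4):S

.00..4
..0..4
....4.
.0..4.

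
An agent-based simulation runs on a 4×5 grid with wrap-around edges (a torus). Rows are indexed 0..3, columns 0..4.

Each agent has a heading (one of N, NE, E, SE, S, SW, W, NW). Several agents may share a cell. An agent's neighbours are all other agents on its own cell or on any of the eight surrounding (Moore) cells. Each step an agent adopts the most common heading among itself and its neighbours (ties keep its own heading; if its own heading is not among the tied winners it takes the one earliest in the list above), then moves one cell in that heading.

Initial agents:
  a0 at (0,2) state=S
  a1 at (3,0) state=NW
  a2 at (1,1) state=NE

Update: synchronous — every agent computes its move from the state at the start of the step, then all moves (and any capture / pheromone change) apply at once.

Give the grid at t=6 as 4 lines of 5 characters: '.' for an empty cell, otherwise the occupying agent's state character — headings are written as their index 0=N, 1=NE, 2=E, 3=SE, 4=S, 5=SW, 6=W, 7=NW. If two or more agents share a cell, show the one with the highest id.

t=1: a0@(1,2):S a1@(2,4):NW a2@(0,2):NE
t=2: a0@(2,2):S a1@(1,3):NW a2@(3,3):NE
t=3: a0@(3,2):S a1@(0,2):NW a2@(2,4):NE
t=4: a0@(0,2):S a1@(3,1):NW a2@(1,0):NE
t=5: a0@(1,2):S a1@(2,0):NW a2@(0,1):NE
t=6: a0@(2,2):S a1@(1,4):NW a2@(3,2):NE

.....
....7
..4..
..1..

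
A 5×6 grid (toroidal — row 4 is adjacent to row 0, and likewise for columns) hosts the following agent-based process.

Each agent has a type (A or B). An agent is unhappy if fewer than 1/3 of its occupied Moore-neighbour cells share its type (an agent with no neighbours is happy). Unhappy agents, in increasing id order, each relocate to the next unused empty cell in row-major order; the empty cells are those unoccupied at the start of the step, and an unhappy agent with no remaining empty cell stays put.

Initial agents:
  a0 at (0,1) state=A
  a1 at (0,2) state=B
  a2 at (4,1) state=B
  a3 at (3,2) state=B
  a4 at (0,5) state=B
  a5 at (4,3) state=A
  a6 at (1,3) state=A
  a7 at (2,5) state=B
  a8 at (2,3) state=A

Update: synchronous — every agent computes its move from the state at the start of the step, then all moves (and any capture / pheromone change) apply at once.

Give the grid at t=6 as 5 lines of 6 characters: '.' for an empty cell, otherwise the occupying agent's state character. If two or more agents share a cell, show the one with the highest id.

t=1: a0@(0,0):A a1@(0,3):B a2@(4,1):B a3@(3,2):B a4@(0,5):B a5@(0,4):A a6@(1,3):A a7@(2,5):B a8@(2,3):A
t=2: a0@(0,1):A a1@(0,2):B a2@(4,1):B a3@(3,2):B a4@(1,0):B a5@(0,4):A a6@(1,3):A a7@(2,5):B a8@(2,3):A
t=3: a0@(0,0):A a1@(0,2):B a2@(4,1):B a3@(3,2):B a4@(1,0):B a5@(0,4):A a6@(1,3):A a7@(2,5):B a8@(2,3):A
t=4: a0@(0,1):A a1@(0,2):B a2@(4,1):B a3@(3,2):B a4@(1,0):B a5@(0,4):A a6@(1,3):A a7@(2,5):B a8@(2,3):A
t=5: a0@(0,0):A a1@(0,2):B a2@(4,1):B a3@(3,2):B a4@(1,0):B a5@(0,4):A a6@(1,3):A a7@(2,5):B a8@(2,3):A
t=6: a0@(0,1):A a1@(0,2):B a2@(4,1):B a3@(3,2):B a4@(1,0):B a5@(0,4):A a6@(1,3):A a7@(2,5):B a8@(2,3):A

.AB.A.
B..A..
...A.B
..B...
.B....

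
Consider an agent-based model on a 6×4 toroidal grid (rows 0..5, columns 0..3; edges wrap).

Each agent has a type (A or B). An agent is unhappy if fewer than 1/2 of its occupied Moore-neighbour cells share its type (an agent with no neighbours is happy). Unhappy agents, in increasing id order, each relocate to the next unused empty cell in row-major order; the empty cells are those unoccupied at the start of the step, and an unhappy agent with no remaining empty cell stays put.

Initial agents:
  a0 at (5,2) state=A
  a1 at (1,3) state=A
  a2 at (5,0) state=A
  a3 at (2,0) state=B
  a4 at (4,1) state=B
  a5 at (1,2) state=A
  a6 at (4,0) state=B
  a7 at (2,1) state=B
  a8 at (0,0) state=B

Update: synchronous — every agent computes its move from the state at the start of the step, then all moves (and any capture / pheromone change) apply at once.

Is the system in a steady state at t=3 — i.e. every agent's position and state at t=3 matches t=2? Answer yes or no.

yes

t=1: a0@(0,1):A a1@(0,2):A a2@(0,3):A a3@(2,0):B a4@(1,0):B a5@(1,2):A a6@(4,0):B a7@(2,1):B a8@(1,1):B
t=2: (unchanged — steady state)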